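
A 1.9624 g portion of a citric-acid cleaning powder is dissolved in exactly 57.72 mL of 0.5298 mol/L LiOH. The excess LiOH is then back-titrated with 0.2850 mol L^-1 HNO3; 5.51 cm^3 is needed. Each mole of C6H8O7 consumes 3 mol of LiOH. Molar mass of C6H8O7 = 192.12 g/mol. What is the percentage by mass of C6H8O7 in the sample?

Total n(LiOH) added = 0.5298 x 0.05772 = 0.03058 mol.
n(HNO3) used = 0.2850 x 0.005510 = 0.001570 mol, which equals the excess n(LiOH).
So n(LiOH) consumed by the sample = 0.03058 - 0.001570 = 0.02901 mol.
n(C6H8O7) = 0.02901 / 3 = 0.009670 mol.
mass C6H8O7 = 0.009670 x 192.12 = 1.858 g, so %C6H8O7 = 1.858/1.9624 x 100 = 94.7%.

94.7%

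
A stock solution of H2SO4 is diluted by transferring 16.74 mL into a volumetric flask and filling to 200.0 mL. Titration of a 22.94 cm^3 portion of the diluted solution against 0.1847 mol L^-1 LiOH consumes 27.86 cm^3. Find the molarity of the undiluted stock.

1.34 M

n(LiOH) = 0.1847 x 0.02786 = 0.005146 mol.
n(H2SO4) in the aliquot = 0.005146 x 1/2 = 0.002573 mol.
[diluted H2SO4] = 0.002573 / 0.02294 = 0.1122 M.
Dilution factor = 200.0/16.74 = 11.95, so [stock] = 0.1122 x 11.95 = 1.34 M.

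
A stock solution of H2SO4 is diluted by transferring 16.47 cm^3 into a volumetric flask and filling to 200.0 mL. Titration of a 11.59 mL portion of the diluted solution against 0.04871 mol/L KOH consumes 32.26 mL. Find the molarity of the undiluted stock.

n(KOH) = 0.04871 x 0.03226 = 0.001571 mol.
n(H2SO4) in the aliquot = 0.001571 x 1/2 = 0.0007857 mol.
[diluted H2SO4] = 0.0007857 / 0.01159 = 0.06779 M.
Dilution factor = 200.0/16.47 = 12.14, so [stock] = 0.06779 x 12.14 = 0.823 M.

0.823 M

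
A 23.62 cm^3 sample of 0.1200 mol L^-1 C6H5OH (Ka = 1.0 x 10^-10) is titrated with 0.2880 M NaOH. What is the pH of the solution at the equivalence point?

11.46

n(C6H5OH) = 0.1200 x 0.02362 = 0.002834 mol; V(NaOH) at equivalence = 0.002834/0.2880 = 0.009842 L.
At equivalence all the acid is converted to C6H5O-; total volume = 0.02362 + 0.009842 = 0.03346 L, so [C6H5O-] = 0.002834/0.03346 = 0.08471 M.
Kb = Kw/Ka = 1.0e-14 / 1.0 x 10^-10 = 0.000100.
[OH^-] = sqrt(Kb x [C6H5O-]) = sqrt(0.000100 x 0.08471) = 0.00291 M.
pOH = 2.54, so pH = 14.00 - 2.54 = 11.46.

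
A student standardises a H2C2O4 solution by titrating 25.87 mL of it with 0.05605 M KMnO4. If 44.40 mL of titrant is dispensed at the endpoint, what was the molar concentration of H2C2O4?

0.240 M

n(KMnO4) = 0.05605 x 0.04440 = 0.002489 mol.
From the balanced equation, 2 mol KMnO4 reacts with 5 mol H2C2O4, so n(H2C2O4) = 0.002489 x 5/2 = 0.006222 mol.
[H2C2O4] = 0.006222 / 0.02587 L = 0.240 M.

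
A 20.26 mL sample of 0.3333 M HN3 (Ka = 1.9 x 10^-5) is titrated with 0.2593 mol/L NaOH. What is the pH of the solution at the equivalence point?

n(HN3) = 0.3333 x 0.02026 = 0.006753 mol; V(NaOH) at equivalence = 0.006753/0.2593 = 0.02604 L.
At equivalence all the acid is converted to N3-; total volume = 0.02026 + 0.02604 = 0.04630 L, so [N3-] = 0.006753/0.04630 = 0.1458 M.
Kb = Kw/Ka = 1.0e-14 / 1.9 x 10^-5 = 5.26e-10.
[OH^-] = sqrt(Kb x [N3-]) = sqrt(5.26e-10 x 0.1458) = 8.76e-6 M.
pOH = 5.06, so pH = 14.00 - 5.06 = 8.94.

8.94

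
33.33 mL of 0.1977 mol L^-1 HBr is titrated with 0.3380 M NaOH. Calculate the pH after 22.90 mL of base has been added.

n(acid) = 0.1977 x 0.03333 = 0.006589 mol; n(NaOH) added = 0.3380 x 0.02290 = 0.007740 mol.
Base is in excess by 0.007740 - 0.006589 = 0.001151 mol in a total volume of 0.05623 L.
[OH^-] = 0.001151/0.05623 = 0.02047 M, so pOH = 1.69 and pH = 14.00 - 1.69 = 12.31.

12.31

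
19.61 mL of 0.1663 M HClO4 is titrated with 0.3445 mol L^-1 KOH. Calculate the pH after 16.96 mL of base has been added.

n(acid) = 0.1663 x 0.01961 = 0.003261 mol; n(KOH) added = 0.3445 x 0.01696 = 0.005843 mol.
Base is in excess by 0.005843 - 0.003261 = 0.002582 mol in a total volume of 0.03657 L.
[OH^-] = 0.002582/0.03657 = 0.07059 M, so pOH = 1.15 and pH = 14.00 - 1.15 = 12.85.

12.85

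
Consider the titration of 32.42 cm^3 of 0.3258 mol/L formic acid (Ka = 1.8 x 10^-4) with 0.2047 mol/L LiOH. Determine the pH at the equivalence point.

n(HCOOH) = 0.3258 x 0.03242 = 0.01056 mol; V(LiOH) at equivalence = 0.01056/0.2047 = 0.05160 L.
At equivalence all the acid is converted to HCOO-; total volume = 0.03242 + 0.05160 = 0.08402 L, so [HCOO-] = 0.01056/0.08402 = 0.1257 M.
Kb = Kw/Ka = 1.0e-14 / 1.8 x 10^-4 = 5.56e-11.
[OH^-] = sqrt(Kb x [HCOO-]) = sqrt(5.56e-11 x 0.1257) = 2.64e-6 M.
pOH = 5.58, so pH = 14.00 - 5.58 = 8.42.

8.42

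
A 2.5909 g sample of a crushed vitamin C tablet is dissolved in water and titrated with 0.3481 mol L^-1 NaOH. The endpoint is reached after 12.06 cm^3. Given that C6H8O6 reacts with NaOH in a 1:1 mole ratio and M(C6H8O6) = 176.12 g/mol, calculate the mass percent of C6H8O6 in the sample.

n(NaOH) = 0.3481 x 0.01206 = 0.004198 mol.
n(C6H8O6) = 0.004198 / 1 = 0.004198 mol.
mass of C6H8O6 = 0.004198 x 176.12 = 0.7394 g.
% purity = 0.7394 / 2.5909 x 100 = 28.5%.

28.5%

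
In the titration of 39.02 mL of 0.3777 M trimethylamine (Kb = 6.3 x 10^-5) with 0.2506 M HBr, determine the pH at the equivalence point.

5.31

n((CH3)3N) = 0.3777 x 0.03902 = 0.01474 mol; V(HBr) at equivalence = 0.01474/0.2506 = 0.05881 L.
At equivalence the base is fully converted to (CH3)3NH+; total volume = 0.09783 L, so [(CH3)3NH+] = 0.01474/0.09783 = 0.1506 M.
Ka((CH3)3NH+) = Kw/Kb = 1.0e-14 / 6.3 x 10^-5 = 1.59e-10.
[H^+] = sqrt(Ka x [(CH3)3NH+]) = sqrt(1.59e-10 x 0.1506) = 4.89e-6 M.
pH = -log(4.89e-6) = 5.31.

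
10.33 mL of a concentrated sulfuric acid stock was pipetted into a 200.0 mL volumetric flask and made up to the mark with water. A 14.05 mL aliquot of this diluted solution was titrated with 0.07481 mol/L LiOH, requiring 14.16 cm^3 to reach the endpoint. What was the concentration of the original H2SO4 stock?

n(LiOH) = 0.07481 x 0.01416 = 0.001059 mol.
n(H2SO4) in the aliquot = 0.001059 x 1/2 = 0.0005297 mol.
[diluted H2SO4] = 0.0005297 / 0.01405 = 0.03770 M.
Dilution factor = 200.0/10.33 = 19.36, so [stock] = 0.03770 x 19.36 = 0.730 M.

0.730 M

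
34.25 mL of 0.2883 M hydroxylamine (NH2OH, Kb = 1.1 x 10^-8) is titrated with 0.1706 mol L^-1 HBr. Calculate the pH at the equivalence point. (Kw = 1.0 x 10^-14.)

3.51

n(NH2OH) = 0.2883 x 0.03425 = 0.009874 mol; V(HBr) at equivalence = 0.009874/0.1706 = 0.05788 L.
At equivalence the base is fully converted to NH3OH+; total volume = 0.09213 L, so [NH3OH+] = 0.009874/0.09213 = 0.1072 M.
Ka(NH3OH+) = Kw/Kb = 1.0e-14 / 1.1 x 10^-8 = 9.09e-7.
[H^+] = sqrt(Ka x [NH3OH+]) = sqrt(9.09e-7 x 0.1072) = 0.000312 M.
pH = -log(0.000312) = 3.51.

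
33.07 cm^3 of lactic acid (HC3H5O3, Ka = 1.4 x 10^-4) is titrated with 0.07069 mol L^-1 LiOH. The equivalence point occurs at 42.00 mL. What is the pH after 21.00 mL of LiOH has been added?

3.85

21.00 mL is exactly half the equivalence volume (42.00/2), i.e. the half-equivalence point.
There, n(HA) = n(A^-), so pH = pKa = -log(1.4 x 10^-4) = 3.85.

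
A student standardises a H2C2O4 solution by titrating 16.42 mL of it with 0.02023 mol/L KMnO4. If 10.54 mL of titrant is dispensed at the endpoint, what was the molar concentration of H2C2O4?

0.0325 M

n(KMnO4) = 0.02023 x 0.01054 = 0.0002132 mol.
From the balanced equation, 2 mol KMnO4 reacts with 5 mol H2C2O4, so n(H2C2O4) = 0.0002132 x 5/2 = 0.0005331 mol.
[H2C2O4] = 0.0005331 / 0.01642 L = 0.0325 M.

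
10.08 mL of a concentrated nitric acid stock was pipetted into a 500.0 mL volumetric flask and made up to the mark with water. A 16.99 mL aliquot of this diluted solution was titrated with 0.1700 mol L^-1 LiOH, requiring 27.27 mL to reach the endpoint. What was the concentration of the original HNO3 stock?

n(LiOH) = 0.1700 x 0.02727 = 0.004636 mol.
n(HNO3) in the aliquot = 0.004636 mol.
[diluted HNO3] = 0.004636 / 0.01699 = 0.2729 M.
Dilution factor = 500.0/10.08 = 49.60, so [stock] = 0.2729 x 49.60 = 13.5 M.

13.5 M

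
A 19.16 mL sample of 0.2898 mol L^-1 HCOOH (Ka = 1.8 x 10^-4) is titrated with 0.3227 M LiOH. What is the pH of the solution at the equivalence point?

n(HCOOH) = 0.2898 x 0.01916 = 0.005553 mol; V(LiOH) at equivalence = 0.005553/0.3227 = 0.01721 L.
At equivalence all the acid is converted to HCOO-; total volume = 0.01916 + 0.01721 = 0.03637 L, so [HCOO-] = 0.005553/0.03637 = 0.1527 M.
Kb = Kw/Ka = 1.0e-14 / 1.8 x 10^-4 = 5.56e-11.
[OH^-] = sqrt(Kb x [HCOO-]) = sqrt(5.56e-11 x 0.1527) = 2.91e-6 M.
pOH = 5.54, so pH = 14.00 - 5.54 = 8.46.

8.46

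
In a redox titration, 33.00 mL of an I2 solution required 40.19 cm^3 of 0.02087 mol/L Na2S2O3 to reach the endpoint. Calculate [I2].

n(Na2S2O3) = 0.02087 x 0.04019 = 0.0008388 mol.
From the balanced equation, 2 mol Na2S2O3 reacts with 1 mol I2, so n(I2) = 0.0008388 x 1/2 = 0.0004194 mol.
[I2] = 0.0004194 / 0.03300 L = 0.0127 M.

0.0127 M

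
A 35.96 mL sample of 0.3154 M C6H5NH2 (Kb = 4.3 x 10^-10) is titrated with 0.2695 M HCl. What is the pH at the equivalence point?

2.74

n(C6H5NH2) = 0.3154 x 0.03596 = 0.01134 mol; V(HCl) at equivalence = 0.01134/0.2695 = 0.04208 L.
At equivalence the base is fully converted to C6H5NH3+; total volume = 0.07804 L, so [C6H5NH3+] = 0.01134/0.07804 = 0.1453 M.
Ka(C6H5NH3+) = Kw/Kb = 1.0e-14 / 4.3 x 10^-10 = 2.33e-5.
[H^+] = sqrt(Ka x [C6H5NH3+]) = sqrt(2.33e-5 x 0.1453) = 0.00184 M.
pH = -log(0.00184) = 2.74.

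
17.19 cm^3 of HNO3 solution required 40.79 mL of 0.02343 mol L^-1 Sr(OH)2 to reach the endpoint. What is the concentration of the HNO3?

n(Sr(OH)2) delivered = 0.02343 x 0.04079 = 0.0009557 mol.
The reaction is 2 HNO3 + 1 Sr(OH)2, so n(HNO3) = 0.0009557 x 2/1 = 0.001911 mol.
[HNO3] = 0.001911 mol / 0.01719 L = 0.111 M.

0.111 M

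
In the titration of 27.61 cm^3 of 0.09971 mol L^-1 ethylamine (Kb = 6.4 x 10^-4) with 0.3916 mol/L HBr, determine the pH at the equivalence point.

5.95

n(C2H5NH2) = 0.09971 x 0.02761 = 0.002753 mol; V(HBr) at equivalence = 0.002753/0.3916 = 0.007030 L.
At equivalence the base is fully converted to C2H5NH3+; total volume = 0.03464 L, so [C2H5NH3+] = 0.002753/0.03464 = 0.07947 M.
Ka(C2H5NH3+) = Kw/Kb = 1.0e-14 / 6.4 x 10^-4 = 1.56e-11.
[H^+] = sqrt(Ka x [C2H5NH3+]) = sqrt(1.56e-11 x 0.07947) = 1.11e-6 M.
pH = -log(1.11e-6) = 5.95.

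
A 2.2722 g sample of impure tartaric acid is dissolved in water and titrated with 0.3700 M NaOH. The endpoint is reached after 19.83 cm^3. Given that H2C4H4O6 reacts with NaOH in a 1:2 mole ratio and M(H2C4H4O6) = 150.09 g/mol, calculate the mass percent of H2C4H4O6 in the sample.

24.2%

n(NaOH) = 0.3700 x 0.01983 = 0.007337 mol.
n(H2C4H4O6) = 0.007337 / 2 = 0.003669 mol.
mass of H2C4H4O6 = 0.003669 x 150.09 = 0.5506 g.
% purity = 0.5506 / 2.2722 x 100 = 24.2%.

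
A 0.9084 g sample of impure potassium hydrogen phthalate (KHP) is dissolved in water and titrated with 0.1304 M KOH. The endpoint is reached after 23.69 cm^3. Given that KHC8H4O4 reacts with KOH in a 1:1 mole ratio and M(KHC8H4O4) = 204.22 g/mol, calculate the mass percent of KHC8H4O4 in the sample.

69.4%

n(KOH) = 0.1304 x 0.02369 = 0.003089 mol.
n(KHC8H4O4) = 0.003089 / 1 = 0.003089 mol.
mass of KHC8H4O4 = 0.003089 x 204.22 = 0.6309 g.
% purity = 0.6309 / 0.9084 x 100 = 69.4%.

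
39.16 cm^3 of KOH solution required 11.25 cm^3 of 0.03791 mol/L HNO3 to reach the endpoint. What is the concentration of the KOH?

n(HNO3) delivered = 0.03791 x 0.01125 = 0.0004265 mol.
For a 1:1 reaction, n(KOH) = 0.0004265 mol.
[KOH] = 0.0004265 mol / 0.03916 L = 0.0109 M.

0.0109 M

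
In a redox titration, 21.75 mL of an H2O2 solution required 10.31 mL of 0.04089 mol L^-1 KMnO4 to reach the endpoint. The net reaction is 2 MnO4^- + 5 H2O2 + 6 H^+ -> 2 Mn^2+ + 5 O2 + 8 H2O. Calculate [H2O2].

0.0485 M

n(KMnO4) = 0.04089 x 0.01031 = 0.0004216 mol.
From the balanced equation, 2 mol KMnO4 reacts with 5 mol H2O2, so n(H2O2) = 0.0004216 x 5/2 = 0.001054 mol.
[H2O2] = 0.001054 / 0.02175 L = 0.0485 M.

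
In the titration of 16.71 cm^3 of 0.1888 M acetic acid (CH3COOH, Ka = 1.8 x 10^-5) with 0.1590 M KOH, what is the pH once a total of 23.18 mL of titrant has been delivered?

n(acid) = 0.1888 x 0.01671 = 0.003155 mol; n(KOH) added = 0.1590 x 0.02318 = 0.003686 mol.
Base is in excess by 0.003686 - 0.003155 = 0.0005308 mol in a total volume of 0.03989 L.
[OH^-] = 0.0005308/0.03989 = 0.01331 M, so pOH = 1.88 and pH = 14.00 - 1.88 = 12.12.

12.12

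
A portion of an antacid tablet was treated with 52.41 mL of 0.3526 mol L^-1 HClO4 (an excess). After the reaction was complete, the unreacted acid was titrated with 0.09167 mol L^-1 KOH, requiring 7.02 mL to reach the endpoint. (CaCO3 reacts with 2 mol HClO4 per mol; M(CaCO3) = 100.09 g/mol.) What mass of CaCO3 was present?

Total n(HClO4) added = 0.3526 x 0.05241 = 0.01848 mol.
n(KOH) used = 0.09167 x 0.007020 = 0.0006435 mol, which equals the excess n(HClO4).
So n(HClO4) consumed by the sample = 0.01848 - 0.0006435 = 0.01784 mol.
n(CaCO3) = 0.01784 / 2 = 0.008918 mol.
mass = 0.008918 mol x 100.09 g/mol = 0.893 g.

0.893 g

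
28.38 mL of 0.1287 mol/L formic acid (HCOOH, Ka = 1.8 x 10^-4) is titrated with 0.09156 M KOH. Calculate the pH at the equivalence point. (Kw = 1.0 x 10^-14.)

8.24

n(HCOOH) = 0.1287 x 0.02838 = 0.003653 mol; V(KOH) at equivalence = 0.003653/0.09156 = 0.03989 L.
At equivalence all the acid is converted to HCOO-; total volume = 0.02838 + 0.03989 = 0.06827 L, so [HCOO-] = 0.003653/0.06827 = 0.05350 M.
Kb = Kw/Ka = 1.0e-14 / 1.8 x 10^-4 = 5.56e-11.
[OH^-] = sqrt(Kb x [HCOO-]) = sqrt(5.56e-11 x 0.05350) = 1.72e-6 M.
pOH = 5.76, so pH = 14.00 - 5.76 = 8.24.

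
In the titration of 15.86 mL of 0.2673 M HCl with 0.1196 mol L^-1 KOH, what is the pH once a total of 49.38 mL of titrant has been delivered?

12.41

n(acid) = 0.2673 x 0.01586 = 0.004239 mol; n(KOH) added = 0.1196 x 0.04938 = 0.005906 mol.
Base is in excess by 0.005906 - 0.004239 = 0.001666 mol in a total volume of 0.06524 L.
[OH^-] = 0.001666/0.06524 = 0.02554 M, so pOH = 1.59 and pH = 14.00 - 1.59 = 12.41.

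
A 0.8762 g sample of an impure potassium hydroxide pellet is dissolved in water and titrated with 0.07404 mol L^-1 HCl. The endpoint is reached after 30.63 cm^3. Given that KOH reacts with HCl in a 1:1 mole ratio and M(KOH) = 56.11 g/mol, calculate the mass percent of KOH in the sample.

n(HCl) = 0.07404 x 0.03063 = 0.002268 mol.
n(KOH) = 0.002268 / 1 = 0.002268 mol.
mass of KOH = 0.002268 x 56.11 = 0.1272 g.
% purity = 0.1272 / 0.8762 x 100 = 14.5%.

14.5%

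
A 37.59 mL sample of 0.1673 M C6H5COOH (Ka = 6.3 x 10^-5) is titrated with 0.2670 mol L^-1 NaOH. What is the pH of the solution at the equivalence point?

n(C6H5COOH) = 0.1673 x 0.03759 = 0.006289 mol; V(NaOH) at equivalence = 0.006289/0.2670 = 0.02355 L.
At equivalence all the acid is converted to C6H5COO-; total volume = 0.03759 + 0.02355 = 0.06114 L, so [C6H5COO-] = 0.006289/0.06114 = 0.1029 M.
Kb = Kw/Ka = 1.0e-14 / 6.3 x 10^-5 = 1.59e-10.
[OH^-] = sqrt(Kb x [C6H5COO-]) = sqrt(1.59e-10 x 0.1029) = 4.04e-6 M.
pOH = 5.39, so pH = 14.00 - 5.39 = 8.61.

8.61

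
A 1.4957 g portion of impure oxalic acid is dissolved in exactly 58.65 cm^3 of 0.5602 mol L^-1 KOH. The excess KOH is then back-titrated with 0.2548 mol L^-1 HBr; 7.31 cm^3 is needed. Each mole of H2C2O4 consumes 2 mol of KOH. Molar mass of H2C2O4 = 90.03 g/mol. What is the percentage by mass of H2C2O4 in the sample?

Total n(KOH) added = 0.5602 x 0.05865 = 0.03286 mol.
n(HBr) used = 0.2548 x 0.007310 = 0.001863 mol, which equals the excess n(KOH).
So n(KOH) consumed by the sample = 0.03286 - 0.001863 = 0.03099 mol.
n(H2C2O4) = 0.03099 / 2 = 0.01550 mol.
mass H2C2O4 = 0.01550 x 90.03 = 1.395 g, so %H2C2O4 = 1.395/1.4957 x 100 = 93.3%.

93.3%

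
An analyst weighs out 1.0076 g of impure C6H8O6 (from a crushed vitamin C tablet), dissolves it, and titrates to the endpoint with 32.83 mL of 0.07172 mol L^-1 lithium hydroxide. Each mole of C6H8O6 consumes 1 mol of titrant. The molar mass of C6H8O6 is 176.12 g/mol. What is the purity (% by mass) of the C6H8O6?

n(LiOH) = 0.07172 x 0.03283 = 0.002355 mol.
n(C6H8O6) = 0.002355 / 1 = 0.002355 mol.
mass of C6H8O6 = 0.002355 x 176.12 = 0.4147 g.
% purity = 0.4147 / 1.0076 x 100 = 41.2%.

41.2%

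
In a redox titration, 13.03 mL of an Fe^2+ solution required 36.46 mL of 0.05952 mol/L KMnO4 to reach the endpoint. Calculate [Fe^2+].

0.833 M

n(KMnO4) = 0.05952 x 0.03646 = 0.002170 mol.
From the balanced equation, 1 mol KMnO4 reacts with 5 mol Fe^2+, so n(Fe^2+) = 0.002170 x 5/1 = 0.01085 mol.
[Fe^2+] = 0.01085 / 0.01303 L = 0.833 M.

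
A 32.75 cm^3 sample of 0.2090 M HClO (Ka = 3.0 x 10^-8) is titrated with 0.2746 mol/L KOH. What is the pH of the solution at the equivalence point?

n(HClO) = 0.2090 x 0.03275 = 0.006845 mol; V(KOH) at equivalence = 0.006845/0.2746 = 0.02493 L.
At equivalence all the acid is converted to ClO-; total volume = 0.03275 + 0.02493 = 0.05768 L, so [ClO-] = 0.006845/0.05768 = 0.1187 M.
Kb = Kw/Ka = 1.0e-14 / 3.0 x 10^-8 = 3.33e-7.
[OH^-] = sqrt(Kb x [ClO-]) = sqrt(3.33e-7 x 0.1187) = 0.000199 M.
pOH = 3.70, so pH = 14.00 - 3.70 = 10.30.

10.30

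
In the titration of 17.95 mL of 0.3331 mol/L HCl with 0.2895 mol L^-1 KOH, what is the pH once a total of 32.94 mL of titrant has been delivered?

12.84

n(acid) = 0.3331 x 0.01795 = 0.005979 mol; n(KOH) added = 0.2895 x 0.03294 = 0.009536 mol.
Base is in excess by 0.009536 - 0.005979 = 0.003557 mol in a total volume of 0.05089 L.
[OH^-] = 0.003557/0.05089 = 0.06990 M, so pOH = 1.16 and pH = 14.00 - 1.16 = 12.84.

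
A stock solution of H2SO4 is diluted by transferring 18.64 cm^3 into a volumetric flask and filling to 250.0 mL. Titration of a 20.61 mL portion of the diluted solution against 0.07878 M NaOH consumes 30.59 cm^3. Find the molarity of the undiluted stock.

n(NaOH) = 0.07878 x 0.03059 = 0.002410 mol.
n(H2SO4) in the aliquot = 0.002410 x 1/2 = 0.001205 mol.
[diluted H2SO4] = 0.001205 / 0.02061 = 0.05846 M.
Dilution factor = 250.0/18.64 = 13.41, so [stock] = 0.05846 x 13.41 = 0.784 M.

0.784 M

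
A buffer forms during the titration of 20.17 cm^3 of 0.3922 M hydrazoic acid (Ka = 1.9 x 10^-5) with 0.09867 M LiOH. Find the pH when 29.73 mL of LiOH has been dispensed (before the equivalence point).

Initial n(HN3) = 0.3922 x 0.02017 = 0.007911 mol.
n(LiOH) added = 0.09867 x 0.02973 = 0.002933 mol, converting that many moles of HN3 to N3-.
Remaining n(HN3) = 0.004977 mol; n(N3-) = 0.002933 mol.
By Henderson-Hasselbalch, pH = pKa + log([A^-]/[HA]) = 4.72 + log(0.002933/0.004977) = 4.72 + (-0.23) = 4.49.

4.49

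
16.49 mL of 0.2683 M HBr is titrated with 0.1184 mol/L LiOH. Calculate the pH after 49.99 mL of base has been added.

n(acid) = 0.2683 x 0.01649 = 0.004424 mol; n(LiOH) added = 0.1184 x 0.04999 = 0.005919 mol.
Base is in excess by 0.005919 - 0.004424 = 0.001495 mol in a total volume of 0.06648 L.
[OH^-] = 0.001495/0.06648 = 0.02248 M, so pOH = 1.65 and pH = 14.00 - 1.65 = 12.35.

12.35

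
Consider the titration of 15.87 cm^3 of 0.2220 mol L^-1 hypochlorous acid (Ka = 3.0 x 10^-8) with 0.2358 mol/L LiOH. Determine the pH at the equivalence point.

n(HClO) = 0.2220 x 0.01587 = 0.003523 mol; V(LiOH) at equivalence = 0.003523/0.2358 = 0.01494 L.
At equivalence all the acid is converted to ClO-; total volume = 0.01587 + 0.01494 = 0.03081 L, so [ClO-] = 0.003523/0.03081 = 0.1143 M.
Kb = Kw/Ka = 1.0e-14 / 3.0 x 10^-8 = 3.33e-7.
[OH^-] = sqrt(Kb x [ClO-]) = sqrt(3.33e-7 x 0.1143) = 0.000195 M.
pOH = 3.71, so pH = 14.00 - 3.71 = 10.29.

10.29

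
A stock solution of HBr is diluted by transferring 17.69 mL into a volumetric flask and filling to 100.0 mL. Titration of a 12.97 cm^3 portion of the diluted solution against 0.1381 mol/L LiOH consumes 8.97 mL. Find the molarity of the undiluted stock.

n(LiOH) = 0.1381 x 0.008970 = 0.001239 mol.
n(HBr) in the aliquot = 0.001239 mol.
[diluted HBr] = 0.001239 / 0.01297 = 0.09551 M.
Dilution factor = 100.0/17.69 = 5.653, so [stock] = 0.09551 x 5.653 = 0.540 M.

0.540 M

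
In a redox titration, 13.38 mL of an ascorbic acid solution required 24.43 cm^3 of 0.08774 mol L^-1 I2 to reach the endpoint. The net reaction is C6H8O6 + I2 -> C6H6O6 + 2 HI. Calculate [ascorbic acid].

n(I2) = 0.08774 x 0.02443 = 0.002143 mol.
From the balanced equation, 1 mol I2 reacts with 1 mol ascorbic acid, so n(ascorbic acid) = 0.002143 x 1/1 = 0.002143 mol.
[ascorbic acid] = 0.002143 / 0.01338 L = 0.160 M.

0.160 M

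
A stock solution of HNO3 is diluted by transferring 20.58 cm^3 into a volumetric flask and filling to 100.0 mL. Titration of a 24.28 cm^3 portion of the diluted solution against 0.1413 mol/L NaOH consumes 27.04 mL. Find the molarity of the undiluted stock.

0.765 M

n(NaOH) = 0.1413 x 0.02704 = 0.003821 mol.
n(HNO3) in the aliquot = 0.003821 mol.
[diluted HNO3] = 0.003821 / 0.02428 = 0.1574 M.
Dilution factor = 100.0/20.58 = 4.859, so [stock] = 0.1574 x 4.859 = 0.765 M.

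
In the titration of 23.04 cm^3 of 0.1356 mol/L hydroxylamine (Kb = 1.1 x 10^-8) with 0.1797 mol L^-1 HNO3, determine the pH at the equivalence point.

3.58

n(NH2OH) = 0.1356 x 0.02304 = 0.003124 mol; V(HNO3) at equivalence = 0.003124/0.1797 = 0.01739 L.
At equivalence the base is fully converted to NH3OH+; total volume = 0.04043 L, so [NH3OH+] = 0.003124/0.04043 = 0.07728 M.
Ka(NH3OH+) = Kw/Kb = 1.0e-14 / 1.1 x 10^-8 = 9.09e-7.
[H^+] = sqrt(Ka x [NH3OH+]) = sqrt(9.09e-7 x 0.07728) = 0.000265 M.
pH = -log(0.000265) = 3.58.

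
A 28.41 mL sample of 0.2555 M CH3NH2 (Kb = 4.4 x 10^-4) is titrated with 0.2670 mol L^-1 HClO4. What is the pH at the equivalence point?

5.76

n(CH3NH2) = 0.2555 x 0.02841 = 0.007259 mol; V(HClO4) at equivalence = 0.007259/0.2670 = 0.02719 L.
At equivalence the base is fully converted to CH3NH3+; total volume = 0.05560 L, so [CH3NH3+] = 0.007259/0.05560 = 0.1306 M.
Ka(CH3NH3+) = Kw/Kb = 1.0e-14 / 4.4 x 10^-4 = 2.27e-11.
[H^+] = sqrt(Ka x [CH3NH3+]) = sqrt(2.27e-11 x 0.1306) = 1.72e-6 M.
pH = -log(1.72e-6) = 5.76.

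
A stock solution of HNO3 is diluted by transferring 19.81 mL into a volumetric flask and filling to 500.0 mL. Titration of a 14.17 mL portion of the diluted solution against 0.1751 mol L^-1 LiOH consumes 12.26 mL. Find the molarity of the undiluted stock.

3.82 M

n(LiOH) = 0.1751 x 0.01226 = 0.002147 mol.
n(HNO3) in the aliquot = 0.002147 mol.
[diluted HNO3] = 0.002147 / 0.01417 = 0.1515 M.
Dilution factor = 500.0/19.81 = 25.24, so [stock] = 0.1515 x 25.24 = 3.82 M.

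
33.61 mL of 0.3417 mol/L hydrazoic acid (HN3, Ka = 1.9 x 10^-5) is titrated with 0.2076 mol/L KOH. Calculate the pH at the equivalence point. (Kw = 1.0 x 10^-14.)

n(HN3) = 0.3417 x 0.03361 = 0.01148 mol; V(KOH) at equivalence = 0.01148/0.2076 = 0.05532 L.
At equivalence all the acid is converted to N3-; total volume = 0.03361 + 0.05532 = 0.08893 L, so [N3-] = 0.01148/0.08893 = 0.1291 M.
Kb = Kw/Ka = 1.0e-14 / 1.9 x 10^-5 = 5.26e-10.
[OH^-] = sqrt(Kb x [N3-]) = sqrt(5.26e-10 x 0.1291) = 8.24e-6 M.
pOH = 5.08, so pH = 14.00 - 5.08 = 8.92.

8.92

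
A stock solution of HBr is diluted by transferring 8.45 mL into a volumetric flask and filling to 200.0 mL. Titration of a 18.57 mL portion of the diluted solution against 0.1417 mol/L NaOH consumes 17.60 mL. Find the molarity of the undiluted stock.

3.18 M

n(NaOH) = 0.1417 x 0.01760 = 0.002494 mol.
n(HBr) in the aliquot = 0.002494 mol.
[diluted HBr] = 0.002494 / 0.01857 = 0.1343 M.
Dilution factor = 200.0/8.450 = 23.67, so [stock] = 0.1343 x 23.67 = 3.18 M.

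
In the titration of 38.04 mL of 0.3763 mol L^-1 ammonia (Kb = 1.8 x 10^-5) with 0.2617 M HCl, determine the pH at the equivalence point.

5.03

n(NH3) = 0.3763 x 0.03804 = 0.01431 mol; V(HCl) at equivalence = 0.01431/0.2617 = 0.05470 L.
At equivalence the base is fully converted to NH4+; total volume = 0.09274 L, so [NH4+] = 0.01431/0.09274 = 0.1544 M.
Ka(NH4+) = Kw/Kb = 1.0e-14 / 1.8 x 10^-5 = 5.56e-10.
[H^+] = sqrt(Ka x [NH4+]) = sqrt(5.56e-10 x 0.1544) = 9.26e-6 M.
pH = -log(9.26e-6) = 5.03.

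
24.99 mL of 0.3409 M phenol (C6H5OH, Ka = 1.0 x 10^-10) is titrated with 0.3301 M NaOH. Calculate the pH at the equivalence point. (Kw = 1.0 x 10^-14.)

11.61

n(C6H5OH) = 0.3409 x 0.02499 = 0.008519 mol; V(NaOH) at equivalence = 0.008519/0.3301 = 0.02581 L.
At equivalence all the acid is converted to C6H5O-; total volume = 0.02499 + 0.02581 = 0.05080 L, so [C6H5O-] = 0.008519/0.05080 = 0.1677 M.
Kb = Kw/Ka = 1.0e-14 / 1.0 x 10^-10 = 0.000100.
[OH^-] = sqrt(Kb x [C6H5O-]) = sqrt(0.000100 x 0.1677) = 0.00410 M.
pOH = 2.39, so pH = 14.00 - 2.39 = 11.61.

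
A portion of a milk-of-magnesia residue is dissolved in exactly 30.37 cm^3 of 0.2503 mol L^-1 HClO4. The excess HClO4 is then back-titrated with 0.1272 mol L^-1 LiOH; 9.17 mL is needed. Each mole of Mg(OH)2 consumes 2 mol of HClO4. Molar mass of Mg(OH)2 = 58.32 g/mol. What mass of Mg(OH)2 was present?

0.188 g

Total n(HClO4) added = 0.2503 x 0.03037 = 0.007602 mol.
n(LiOH) used = 0.1272 x 0.009170 = 0.001166 mol, which equals the excess n(HClO4).
So n(HClO4) consumed by the sample = 0.007602 - 0.001166 = 0.006435 mol.
n(Mg(OH)2) = 0.006435 / 2 = 0.003218 mol.
mass = 0.003218 mol x 58.32 g/mol = 0.188 g.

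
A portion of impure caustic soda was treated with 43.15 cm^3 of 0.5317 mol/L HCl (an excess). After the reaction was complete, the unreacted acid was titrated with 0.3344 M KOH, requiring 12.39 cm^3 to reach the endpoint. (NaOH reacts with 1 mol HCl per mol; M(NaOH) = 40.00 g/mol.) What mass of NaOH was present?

Total n(HCl) added = 0.5317 x 0.04315 = 0.02294 mol.
n(KOH) used = 0.3344 x 0.01239 = 0.004143 mol, which equals the excess n(HCl).
So n(HCl) consumed by the sample = 0.02294 - 0.004143 = 0.01880 mol.
n(NaOH) = 0.01880 / 1 = 0.01880 mol.
mass = 0.01880 mol x 40.00 g/mol = 0.752 g.

0.752 g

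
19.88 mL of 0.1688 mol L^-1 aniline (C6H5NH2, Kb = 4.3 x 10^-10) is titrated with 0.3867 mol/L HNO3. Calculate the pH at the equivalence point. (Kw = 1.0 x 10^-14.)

n(C6H5NH2) = 0.1688 x 0.01988 = 0.003356 mol; V(HNO3) at equivalence = 0.003356/0.3867 = 0.008678 L.
At equivalence the base is fully converted to C6H5NH3+; total volume = 0.02856 L, so [C6H5NH3+] = 0.003356/0.02856 = 0.1175 M.
Ka(C6H5NH3+) = Kw/Kb = 1.0e-14 / 4.3 x 10^-10 = 2.33e-5.
[H^+] = sqrt(Ka x [C6H5NH3+]) = sqrt(2.33e-5 x 0.1175) = 0.00165 M.
pH = -log(0.00165) = 2.78.

2.78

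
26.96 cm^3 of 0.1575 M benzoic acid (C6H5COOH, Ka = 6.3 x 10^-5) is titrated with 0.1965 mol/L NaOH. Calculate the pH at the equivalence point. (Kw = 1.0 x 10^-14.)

8.57

n(C6H5COOH) = 0.1575 x 0.02696 = 0.004246 mol; V(NaOH) at equivalence = 0.004246/0.1965 = 0.02161 L.
At equivalence all the acid is converted to C6H5COO-; total volume = 0.02696 + 0.02161 = 0.04857 L, so [C6H5COO-] = 0.004246/0.04857 = 0.08743 M.
Kb = Kw/Ka = 1.0e-14 / 6.3 x 10^-5 = 1.59e-10.
[OH^-] = sqrt(Kb x [C6H5COO-]) = sqrt(1.59e-10 x 0.08743) = 3.73e-6 M.
pOH = 5.43, so pH = 14.00 - 5.43 = 8.57.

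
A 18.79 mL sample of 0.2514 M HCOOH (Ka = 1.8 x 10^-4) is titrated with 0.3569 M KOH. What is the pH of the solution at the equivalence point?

n(HCOOH) = 0.2514 x 0.01879 = 0.004724 mol; V(KOH) at equivalence = 0.004724/0.3569 = 0.01324 L.
At equivalence all the acid is converted to HCOO-; total volume = 0.01879 + 0.01324 = 0.03203 L, so [HCOO-] = 0.004724/0.03203 = 0.1475 M.
Kb = Kw/Ka = 1.0e-14 / 1.8 x 10^-4 = 5.56e-11.
[OH^-] = sqrt(Kb x [HCOO-]) = sqrt(5.56e-11 x 0.1475) = 2.86e-6 M.
pOH = 5.54, so pH = 14.00 - 5.54 = 8.46.

8.46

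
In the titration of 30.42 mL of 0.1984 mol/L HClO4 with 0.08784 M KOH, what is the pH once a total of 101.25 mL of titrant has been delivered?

n(acid) = 0.1984 x 0.03042 = 0.006035 mol; n(KOH) added = 0.08784 x 0.1013 = 0.008894 mol.
Base is in excess by 0.008894 - 0.006035 = 0.002858 mol in a total volume of 0.1317 L.
[OH^-] = 0.002858/0.1317 = 0.02171 M, so pOH = 1.66 and pH = 14.00 - 1.66 = 12.34.

12.34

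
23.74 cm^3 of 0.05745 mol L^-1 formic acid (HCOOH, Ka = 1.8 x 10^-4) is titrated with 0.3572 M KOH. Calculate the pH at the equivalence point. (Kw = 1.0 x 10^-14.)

n(HCOOH) = 0.05745 x 0.02374 = 0.001364 mol; V(KOH) at equivalence = 0.001364/0.3572 = 0.003818 L.
At equivalence all the acid is converted to HCOO-; total volume = 0.02374 + 0.003818 = 0.02756 L, so [HCOO-] = 0.001364/0.02756 = 0.04949 M.
Kb = Kw/Ka = 1.0e-14 / 1.8 x 10^-4 = 5.56e-11.
[OH^-] = sqrt(Kb x [HCOO-]) = sqrt(5.56e-11 x 0.04949) = 1.66e-6 M.
pOH = 5.78, so pH = 14.00 - 5.78 = 8.22.

8.22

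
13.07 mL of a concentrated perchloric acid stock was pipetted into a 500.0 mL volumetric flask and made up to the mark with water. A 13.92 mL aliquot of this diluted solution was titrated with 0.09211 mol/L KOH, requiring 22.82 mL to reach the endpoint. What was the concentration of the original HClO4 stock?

5.78 M

n(KOH) = 0.09211 x 0.02282 = 0.002102 mol.
n(HClO4) in the aliquot = 0.002102 mol.
[diluted HClO4] = 0.002102 / 0.01392 = 0.1510 M.
Dilution factor = 500.0/13.07 = 38.26, so [stock] = 0.1510 x 38.26 = 5.78 M.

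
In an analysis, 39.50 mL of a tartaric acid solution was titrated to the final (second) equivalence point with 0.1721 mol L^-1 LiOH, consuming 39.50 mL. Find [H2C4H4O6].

0.0861 M

n(LiOH) = 0.1721 x 0.03950 = 0.006798 mol.
At the final (second) equivalence point, 2 mol OH^- react per mol H2C4H4O6, so n(H2C4H4O6) = 0.006798 / 2 = 0.003399 mol.
[H2C4H4O6] = 0.003399 / 0.03950 L = 0.0861 M.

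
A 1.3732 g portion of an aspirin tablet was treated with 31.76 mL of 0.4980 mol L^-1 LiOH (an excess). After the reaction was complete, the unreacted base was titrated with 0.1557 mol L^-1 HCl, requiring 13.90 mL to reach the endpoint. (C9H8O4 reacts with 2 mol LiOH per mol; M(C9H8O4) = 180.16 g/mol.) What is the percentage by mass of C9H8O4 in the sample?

89.6%

Total n(LiOH) added = 0.4980 x 0.03176 = 0.01582 mol.
n(HCl) used = 0.1557 x 0.01390 = 0.002164 mol, which equals the excess n(LiOH).
So n(LiOH) consumed by the sample = 0.01582 - 0.002164 = 0.01365 mol.
n(C9H8O4) = 0.01365 / 2 = 0.006826 mol.
mass C9H8O4 = 0.006826 x 180.16 = 1.230 g, so %C9H8O4 = 1.230/1.3732 x 100 = 89.6%.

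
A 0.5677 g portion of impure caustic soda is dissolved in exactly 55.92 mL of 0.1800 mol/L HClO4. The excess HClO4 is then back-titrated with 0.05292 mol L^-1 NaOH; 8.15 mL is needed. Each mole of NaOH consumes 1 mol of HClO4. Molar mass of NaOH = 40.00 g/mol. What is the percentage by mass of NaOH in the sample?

67.9%

Total n(HClO4) added = 0.1800 x 0.05592 = 0.01007 mol.
n(NaOH) used = 0.05292 x 0.008150 = 0.0004313 mol, which equals the excess n(HClO4).
So n(HClO4) consumed by the sample = 0.01007 - 0.0004313 = 0.009634 mol.
n(NaOH) = 0.009634 / 1 = 0.009634 mol.
mass NaOH = 0.009634 x 40.00 = 0.3854 g, so %NaOH = 0.3854/0.5677 x 100 = 67.9%.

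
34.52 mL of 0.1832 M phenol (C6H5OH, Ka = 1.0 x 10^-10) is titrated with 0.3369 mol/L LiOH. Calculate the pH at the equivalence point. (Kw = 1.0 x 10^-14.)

n(C6H5OH) = 0.1832 x 0.03452 = 0.006324 mol; V(LiOH) at equivalence = 0.006324/0.3369 = 0.01877 L.
At equivalence all the acid is converted to C6H5O-; total volume = 0.03452 + 0.01877 = 0.05329 L, so [C6H5O-] = 0.006324/0.05329 = 0.1187 M.
Kb = Kw/Ka = 1.0e-14 / 1.0 x 10^-10 = 0.000100.
[OH^-] = sqrt(Kb x [C6H5O-]) = sqrt(0.000100 x 0.1187) = 0.00344 M.
pOH = 2.46, so pH = 14.00 - 2.46 = 11.54.

11.54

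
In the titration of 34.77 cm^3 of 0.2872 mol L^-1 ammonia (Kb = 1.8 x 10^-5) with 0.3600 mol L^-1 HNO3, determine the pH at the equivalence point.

n(NH3) = 0.2872 x 0.03477 = 0.009986 mol; V(HNO3) at equivalence = 0.009986/0.3600 = 0.02774 L.
At equivalence the base is fully converted to NH4+; total volume = 0.06251 L, so [NH4+] = 0.009986/0.06251 = 0.1598 M.
Ka(NH4+) = Kw/Kb = 1.0e-14 / 1.8 x 10^-5 = 5.56e-10.
[H^+] = sqrt(Ka x [NH4+]) = sqrt(5.56e-10 x 0.1598) = 9.42e-6 M.
pH = -log(9.42e-6) = 5.03.

5.03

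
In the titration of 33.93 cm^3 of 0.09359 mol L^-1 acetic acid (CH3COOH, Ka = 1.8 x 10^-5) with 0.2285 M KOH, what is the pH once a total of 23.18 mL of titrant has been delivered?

12.57

n(acid) = 0.09359 x 0.03393 = 0.003176 mol; n(KOH) added = 0.2285 x 0.02318 = 0.005297 mol.
Base is in excess by 0.005297 - 0.003176 = 0.002121 mol in a total volume of 0.05711 L.
[OH^-] = 0.002121/0.05711 = 0.03714 M, so pOH = 1.43 and pH = 14.00 - 1.43 = 12.57.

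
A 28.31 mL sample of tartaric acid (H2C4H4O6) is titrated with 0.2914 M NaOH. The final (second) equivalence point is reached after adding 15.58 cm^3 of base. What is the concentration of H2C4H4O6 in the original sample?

n(NaOH) = 0.2914 x 0.01558 = 0.004540 mol.
At the final (second) equivalence point, 2 mol OH^- react per mol H2C4H4O6, so n(H2C4H4O6) = 0.004540 / 2 = 0.002270 mol.
[H2C4H4O6] = 0.002270 / 0.02831 L = 0.0802 M.

0.0802 M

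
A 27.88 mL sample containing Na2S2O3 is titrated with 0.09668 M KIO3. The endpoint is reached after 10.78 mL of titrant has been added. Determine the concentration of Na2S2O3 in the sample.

n(KIO3) = 0.09668 x 0.01078 = 0.001042 mol.
From the balanced equation, 1 mol KIO3 reacts with 6 mol Na2S2O3, so n(Na2S2O3) = 0.001042 x 6/1 = 0.006253 mol.
[Na2S2O3] = 0.006253 / 0.02788 L = 0.224 M.

0.224 M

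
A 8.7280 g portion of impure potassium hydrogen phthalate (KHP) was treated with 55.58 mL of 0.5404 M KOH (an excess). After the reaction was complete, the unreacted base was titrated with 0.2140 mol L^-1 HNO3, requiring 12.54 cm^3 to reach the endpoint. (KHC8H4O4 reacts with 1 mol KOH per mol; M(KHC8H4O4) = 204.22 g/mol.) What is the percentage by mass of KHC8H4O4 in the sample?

Total n(KOH) added = 0.5404 x 0.05558 = 0.03004 mol.
n(HNO3) used = 0.2140 x 0.01254 = 0.002684 mol, which equals the excess n(KOH).
So n(KOH) consumed by the sample = 0.03004 - 0.002684 = 0.02735 mol.
n(KHC8H4O4) = 0.02735 / 1 = 0.02735 mol.
mass KHC8H4O4 = 0.02735 x 204.22 = 5.586 g, so %KHC8H4O4 = 5.586/8.7280 x 100 = 64.0%.

64.0%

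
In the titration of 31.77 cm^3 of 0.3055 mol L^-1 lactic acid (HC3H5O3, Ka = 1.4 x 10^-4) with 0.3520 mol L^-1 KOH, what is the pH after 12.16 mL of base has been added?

3.75

Initial n(HC3H5O3) = 0.3055 x 0.03177 = 0.009706 mol.
n(KOH) added = 0.3520 x 0.01216 = 0.004280 mol, converting that many moles of HC3H5O3 to C3H5O3-.
Remaining n(HC3H5O3) = 0.005425 mol; n(C3H5O3-) = 0.004280 mol.
By Henderson-Hasselbalch, pH = pKa + log([A^-]/[HA]) = 3.85 + log(0.004280/0.005425) = 3.85 + (-0.10) = 3.75.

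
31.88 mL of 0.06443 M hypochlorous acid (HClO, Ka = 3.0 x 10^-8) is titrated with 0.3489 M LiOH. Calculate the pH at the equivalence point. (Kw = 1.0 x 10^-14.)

10.13

n(HClO) = 0.06443 x 0.03188 = 0.002054 mol; V(LiOH) at equivalence = 0.002054/0.3489 = 0.005887 L.
At equivalence all the acid is converted to ClO-; total volume = 0.03188 + 0.005887 = 0.03777 L, so [ClO-] = 0.002054/0.03777 = 0.05439 M.
Kb = Kw/Ka = 1.0e-14 / 3.0 x 10^-8 = 3.33e-7.
[OH^-] = sqrt(Kb x [ClO-]) = sqrt(3.33e-7 x 0.05439) = 0.000135 M.
pOH = 3.87, so pH = 14.00 - 3.87 = 10.13.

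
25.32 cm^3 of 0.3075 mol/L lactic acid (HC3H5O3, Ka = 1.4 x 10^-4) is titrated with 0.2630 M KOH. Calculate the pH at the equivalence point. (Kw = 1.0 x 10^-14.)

8.50

n(HC3H5O3) = 0.3075 x 0.02532 = 0.007786 mol; V(KOH) at equivalence = 0.007786/0.2630 = 0.02960 L.
At equivalence all the acid is converted to C3H5O3-; total volume = 0.02532 + 0.02960 = 0.05492 L, so [C3H5O3-] = 0.007786/0.05492 = 0.1418 M.
Kb = Kw/Ka = 1.0e-14 / 1.4 x 10^-4 = 7.14e-11.
[OH^-] = sqrt(Kb x [C3H5O3-]) = sqrt(7.14e-11 x 0.1418) = 3.18e-6 M.
pOH = 5.50, so pH = 14.00 - 5.50 = 8.50.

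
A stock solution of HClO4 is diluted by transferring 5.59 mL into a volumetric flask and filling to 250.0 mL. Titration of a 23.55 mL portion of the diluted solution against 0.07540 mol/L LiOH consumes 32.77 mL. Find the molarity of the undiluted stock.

n(LiOH) = 0.07540 x 0.03277 = 0.002471 mol.
n(HClO4) in the aliquot = 0.002471 mol.
[diluted HClO4] = 0.002471 / 0.02355 = 0.1049 M.
Dilution factor = 250.0/5.590 = 44.72, so [stock] = 0.1049 x 44.72 = 4.69 M.

4.69 M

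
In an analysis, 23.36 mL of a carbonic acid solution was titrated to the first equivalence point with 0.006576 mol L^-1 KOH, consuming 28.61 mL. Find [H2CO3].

n(KOH) = 0.006576 x 0.02861 = 0.0001881 mol.
At the first equivalence point, 1 mol OH^- react per mol H2CO3, so n(H2CO3) = 0.0001881 / 1 = 0.0001881 mol.
[H2CO3] = 0.0001881 / 0.02336 L = 0.00805 M.

0.00805 M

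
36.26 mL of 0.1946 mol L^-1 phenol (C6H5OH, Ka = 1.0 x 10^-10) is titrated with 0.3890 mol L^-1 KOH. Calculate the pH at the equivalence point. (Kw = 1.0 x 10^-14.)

11.56

n(C6H5OH) = 0.1946 x 0.03626 = 0.007056 mol; V(KOH) at equivalence = 0.007056/0.3890 = 0.01814 L.
At equivalence all the acid is converted to C6H5O-; total volume = 0.03626 + 0.01814 = 0.05440 L, so [C6H5O-] = 0.007056/0.05440 = 0.1297 M.
Kb = Kw/Ka = 1.0e-14 / 1.0 x 10^-10 = 0.000100.
[OH^-] = sqrt(Kb x [C6H5O-]) = sqrt(0.000100 x 0.1297) = 0.00360 M.
pOH = 2.44, so pH = 14.00 - 2.44 = 11.56.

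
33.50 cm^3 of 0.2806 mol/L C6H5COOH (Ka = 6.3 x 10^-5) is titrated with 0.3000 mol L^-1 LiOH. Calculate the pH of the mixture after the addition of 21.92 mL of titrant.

Initial n(C6H5COOH) = 0.2806 x 0.03350 = 0.009400 mol.
n(LiOH) added = 0.3000 x 0.02192 = 0.006576 mol, converting that many moles of C6H5COOH to C6H5COO-.
Remaining n(C6H5COOH) = 0.002824 mol; n(C6H5COO-) = 0.006576 mol.
By Henderson-Hasselbalch, pH = pKa + log([A^-]/[HA]) = 4.20 + log(0.006576/0.002824) = 4.20 + (+0.37) = 4.57.

4.57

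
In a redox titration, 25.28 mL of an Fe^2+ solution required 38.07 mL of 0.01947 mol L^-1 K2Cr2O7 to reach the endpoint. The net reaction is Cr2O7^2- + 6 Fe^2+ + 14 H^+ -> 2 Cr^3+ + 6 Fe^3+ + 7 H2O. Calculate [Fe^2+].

n(K2Cr2O7) = 0.01947 x 0.03807 = 0.0007412 mol.
From the balanced equation, 1 mol K2Cr2O7 reacts with 6 mol Fe^2+, so n(Fe^2+) = 0.0007412 x 6/1 = 0.004447 mol.
[Fe^2+] = 0.004447 / 0.02528 L = 0.176 M.

0.176 M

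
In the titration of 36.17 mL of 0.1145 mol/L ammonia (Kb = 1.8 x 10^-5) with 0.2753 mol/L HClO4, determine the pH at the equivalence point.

n(NH3) = 0.1145 x 0.03617 = 0.004141 mol; V(HClO4) at equivalence = 0.004141/0.2753 = 0.01504 L.
At equivalence the base is fully converted to NH4+; total volume = 0.05121 L, so [NH4+] = 0.004141/0.05121 = 0.08087 M.
Ka(NH4+) = Kw/Kb = 1.0e-14 / 1.8 x 10^-5 = 5.56e-10.
[H^+] = sqrt(Ka x [NH4+]) = sqrt(5.56e-10 x 0.08087) = 6.70e-6 M.
pH = -log(6.70e-6) = 5.17.

5.17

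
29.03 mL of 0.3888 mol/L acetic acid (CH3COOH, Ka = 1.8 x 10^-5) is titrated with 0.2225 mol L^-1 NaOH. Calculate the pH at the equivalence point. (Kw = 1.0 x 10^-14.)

8.95

n(CH3COOH) = 0.3888 x 0.02903 = 0.01129 mol; V(NaOH) at equivalence = 0.01129/0.2225 = 0.05073 L.
At equivalence all the acid is converted to CH3COO-; total volume = 0.02903 + 0.05073 = 0.07976 L, so [CH3COO-] = 0.01129/0.07976 = 0.1415 M.
Kb = Kw/Ka = 1.0e-14 / 1.8 x 10^-5 = 5.56e-10.
[OH^-] = sqrt(Kb x [CH3COO-]) = sqrt(5.56e-10 x 0.1415) = 8.87e-6 M.
pOH = 5.05, so pH = 14.00 - 5.05 = 8.95.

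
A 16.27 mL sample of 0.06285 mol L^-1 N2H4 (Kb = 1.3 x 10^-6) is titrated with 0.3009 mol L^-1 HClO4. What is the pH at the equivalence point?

n(N2H4) = 0.06285 x 0.01627 = 0.001023 mol; V(HClO4) at equivalence = 0.001023/0.3009 = 0.003398 L.
At equivalence the base is fully converted to N2H5+; total volume = 0.01967 L, so [N2H5+] = 0.001023/0.01967 = 0.05199 M.
Ka(N2H5+) = Kw/Kb = 1.0e-14 / 1.3 x 10^-6 = 7.69e-9.
[H^+] = sqrt(Ka x [N2H5+]) = sqrt(7.69e-9 x 0.05199) = 2.00e-5 M.
pH = -log(2.00e-5) = 4.70.

4.70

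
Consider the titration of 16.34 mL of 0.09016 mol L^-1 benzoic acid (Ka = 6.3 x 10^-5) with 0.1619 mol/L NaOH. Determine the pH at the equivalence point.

8.48

n(C6H5COOH) = 0.09016 x 0.01634 = 0.001473 mol; V(NaOH) at equivalence = 0.001473/0.1619 = 0.009100 L.
At equivalence all the acid is converted to C6H5COO-; total volume = 0.01634 + 0.009100 = 0.02544 L, so [C6H5COO-] = 0.001473/0.02544 = 0.05791 M.
Kb = Kw/Ka = 1.0e-14 / 6.3 x 10^-5 = 1.59e-10.
[OH^-] = sqrt(Kb x [C6H5COO-]) = sqrt(1.59e-10 x 0.05791) = 3.03e-6 M.
pOH = 5.52, so pH = 14.00 - 5.52 = 8.48.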